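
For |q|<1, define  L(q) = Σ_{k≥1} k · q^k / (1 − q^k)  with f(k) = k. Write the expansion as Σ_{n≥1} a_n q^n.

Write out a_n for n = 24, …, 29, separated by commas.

60, 31, 42, 40, 56, 30

n=24: 24·1 12·2 8·3 6·4 4·6 3·8 2·12 1·24  f→[24+12+8+6+4+3+2+1]=60
d|25:{25,5,1}  Σf=25+5+1=31
n=26: 1·26 2·13 13·2 26·1  f→[1+2+13+26]=42
q^27  k|27↦f(k): 1:1 3:3 9:9 27:27  a_27=40
[q^28] f(28)=28,f(14)=14,f(7)=7,f(4)=4,f(2)=2,f(1)=1 ⇒ 56
q^29  k|29↦f(k): 29:29 1:1  a_29=30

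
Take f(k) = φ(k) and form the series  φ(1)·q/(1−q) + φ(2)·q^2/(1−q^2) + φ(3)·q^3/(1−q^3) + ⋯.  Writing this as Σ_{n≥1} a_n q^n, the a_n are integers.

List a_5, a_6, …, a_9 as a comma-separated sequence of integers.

[q^5] φ(5)=4,φ(1)=1 ⇒ 5
[q^6] φ(1)=1,φ(2)=1,φ(3)=2,φ(6)=2 ⇒ 6
[q^7] φ(1)=1,φ(7)=6 ⇒ 7
n=8: 1·8 2·4 4·2 8·1  φ→[1+1+2+4]=8
n=9: 9·1 3·3 1·9  φ→[6+2+1]=9

5, 6, 7, 8, 9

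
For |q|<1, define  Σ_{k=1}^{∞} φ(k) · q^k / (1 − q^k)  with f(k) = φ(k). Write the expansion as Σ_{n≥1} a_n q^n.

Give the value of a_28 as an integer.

n=28: 1·28 2·14 4·7 7·4 14·2 28·1  φ→[1+1+2+6+6+12]=28

a_28 = 28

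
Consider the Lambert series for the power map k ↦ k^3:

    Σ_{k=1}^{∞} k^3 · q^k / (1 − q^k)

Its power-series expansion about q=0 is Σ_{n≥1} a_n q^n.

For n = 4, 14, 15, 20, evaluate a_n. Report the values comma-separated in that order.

73, 3096, 3528, 9198

d|4:{1,2,4}  Σf=1+8+64=73
n=14: 14·1 7·2 2·7 1·14  f→[2744+343+8+1]=3096
d|15:{15,5,3,1}  Σf=3375+125+27+1=3528
n=20: 20·1 10·2 5·4 4·5 2·10 1·20  f→[8000+1000+125+64+8+1]=9198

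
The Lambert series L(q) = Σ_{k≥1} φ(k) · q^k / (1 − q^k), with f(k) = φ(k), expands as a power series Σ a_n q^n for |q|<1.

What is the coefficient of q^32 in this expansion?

q^32  k|32↦φ(k): 32:16 16:8 8:4 4:2 2:1 1:1  a_32=32

a_32 = 32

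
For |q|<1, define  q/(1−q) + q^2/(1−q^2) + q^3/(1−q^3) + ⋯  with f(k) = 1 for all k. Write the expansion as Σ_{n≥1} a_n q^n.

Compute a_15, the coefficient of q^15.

d|15:{1,3,5,15}  Σf=1+1+1+1=4

a_15 = 4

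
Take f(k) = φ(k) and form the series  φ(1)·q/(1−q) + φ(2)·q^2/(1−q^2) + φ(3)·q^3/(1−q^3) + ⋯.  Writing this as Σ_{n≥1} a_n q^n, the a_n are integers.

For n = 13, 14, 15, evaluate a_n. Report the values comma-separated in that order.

[q^13] φ(1)=1,φ(13)=12 ⇒ 13
n=14: 1·14 2·7 7·2 14·1  φ→[1+1+6+6]=14
d|15:{15,5,3,1}  Σφ=8+4+2+1=15

13, 14, 15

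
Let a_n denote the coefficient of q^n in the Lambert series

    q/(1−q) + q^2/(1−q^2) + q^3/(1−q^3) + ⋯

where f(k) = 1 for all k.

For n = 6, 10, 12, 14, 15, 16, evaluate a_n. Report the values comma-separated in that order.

q^6  k|6↦f(k): 1:1 2:1 3:1 6:1  a_6=4
[q^10] f(10)=1,f(5)=1,f(2)=1,f(1)=1 ⇒ 4
n=12: 1·12 2·6 3·4 4·3 6·2 12·1  f→[1+1+1+1+1+1]=6
n=14: 14·1 7·2 2·7 1·14  f→[1+1+1+1]=4
d|15:{15,5,3,1}  Σf=1+1+1+1=4
d|16:{1,2,4,8,16}  Σf=1+1+1+1+1=5

4, 4, 6, 4, 4, 5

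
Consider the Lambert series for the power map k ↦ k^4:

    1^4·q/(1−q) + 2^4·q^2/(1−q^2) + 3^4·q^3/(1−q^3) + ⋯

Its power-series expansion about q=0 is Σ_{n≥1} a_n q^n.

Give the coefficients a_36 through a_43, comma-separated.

n=36: 36·1 18·2 12·3 9·4 6·6 4·9 3·12 2·18 1·36  f→[1679616+104976+20736+6561+1296+256+81+16+1]=1813539
[q^37] f(1)=1,f(37)=1874161 ⇒ 1874162
d|38:{38,19,2,1}  Σf=2085136+130321+16+1=2215474
d|39:{39,13,3,1}  Σf=2313441+28561+81+1=2342084
[q^40] f(40)=2560000,f(20)=160000,f(10)=10000,f(8)=4096,f(5)=625,f(4)=256,f(2)=16,f(1)=1 ⇒ 2734994
[q^41] f(1)=1,f(41)=2825761 ⇒ 2825762
d|42:{42,21,14,7,6,3,2,1}  Σf=3111696+194481+38416+2401+1296+81+16+1=3348388
[q^43] f(1)=1,f(43)=3418801 ⇒ 3418802

1813539, 1874162, 2215474, 2342084, 2734994, 2825762, 3348388, 3418802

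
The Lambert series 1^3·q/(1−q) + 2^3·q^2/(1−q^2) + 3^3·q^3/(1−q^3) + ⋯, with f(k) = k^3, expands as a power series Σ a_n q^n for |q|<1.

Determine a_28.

a_28 = 25112

[q^28] f(28)=21952,f(14)=2744,f(7)=343,f(4)=64,f(2)=8,f(1)=1 ⇒ 25112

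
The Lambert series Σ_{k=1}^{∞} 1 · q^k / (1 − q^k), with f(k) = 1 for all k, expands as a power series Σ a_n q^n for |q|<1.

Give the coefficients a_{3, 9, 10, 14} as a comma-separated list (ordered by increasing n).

2, 3, 4, 4

[q^3] f(3)=1,f(1)=1 ⇒ 2
[q^9] f(9)=1,f(3)=1,f(1)=1 ⇒ 3
d|10:{1,2,5,10}  Σf=1+1+1+1=4
n=14: 1·14 2·7 7·2 14·1  f→[1+1+1+1]=4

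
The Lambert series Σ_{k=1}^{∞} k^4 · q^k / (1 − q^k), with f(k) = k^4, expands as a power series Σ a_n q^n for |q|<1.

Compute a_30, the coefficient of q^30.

q^30  k|30↦f(k): 1:1 2:16 3:81 5:625 6:1296 10:10000 15:50625 30:810000  a_30=872644

a_30 = 872644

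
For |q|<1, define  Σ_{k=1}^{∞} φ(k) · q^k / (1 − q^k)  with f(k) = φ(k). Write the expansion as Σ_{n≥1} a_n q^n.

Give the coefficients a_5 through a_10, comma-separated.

[q^5] φ(5)=4,φ(1)=1 ⇒ 5
q^6  k|6↦φ(k): 6:2 3:2 2:1 1:1  a_6=6
q^7  k|7↦φ(k): 1:1 7:6  a_7=7
n=8: 1·8 2·4 4·2 8·1  φ→[1+1+2+4]=8
[q^9] φ(9)=6,φ(3)=2,φ(1)=1 ⇒ 9
q^10  k|10↦φ(k): 10:4 5:4 2:1 1:1  a_10=10

5, 6, 7, 8, 9, 10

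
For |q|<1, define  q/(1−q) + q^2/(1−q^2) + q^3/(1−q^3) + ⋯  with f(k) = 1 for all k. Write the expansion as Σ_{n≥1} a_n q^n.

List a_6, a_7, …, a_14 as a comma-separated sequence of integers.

d|6:{6,3,2,1}  Σf=1+1+1+1=4
[q^7] f(7)=1,f(1)=1 ⇒ 2
d|8:{8,4,2,1}  Σf=1+1+1+1=4
n=9: 1·9 3·3 9·1  f→[1+1+1]=3
d|10:{10,5,2,1}  Σf=1+1+1+1=4
q^11  k|11↦f(k): 1:1 11:1  a_11=2
q^12  k|12↦f(k): 12:1 6:1 4:1 3:1 2:1 1:1  a_12=6
[q^13] f(1)=1,f(13)=1 ⇒ 2
q^14  k|14↦f(k): 14:1 7:1 2:1 1:1  a_14=4

4, 2, 4, 3, 4, 2, 6, 2, 4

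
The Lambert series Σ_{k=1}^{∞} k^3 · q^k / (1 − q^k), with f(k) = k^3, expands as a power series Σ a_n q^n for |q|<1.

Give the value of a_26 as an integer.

a_26 = 19782

[q^26] f(1)=1,f(2)=8,f(13)=2197,f(26)=17576 ⇒ 19782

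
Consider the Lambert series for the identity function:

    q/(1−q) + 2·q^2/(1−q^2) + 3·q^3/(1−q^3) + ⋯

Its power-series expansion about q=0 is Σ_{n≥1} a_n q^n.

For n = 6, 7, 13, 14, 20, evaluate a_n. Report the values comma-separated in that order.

12, 8, 14, 24, 42

q^6  k|6↦f(k): 1:1 2:2 3:3 6:6  a_6=12
n=7: 7·1 1·7  f→[7+1]=8
d|13:{13,1}  Σf=13+1=14
q^14  k|14↦f(k): 1:1 2:2 7:7 14:14  a_14=24
[q^20] f(20)=20,f(10)=10,f(5)=5,f(4)=4,f(2)=2,f(1)=1 ⇒ 42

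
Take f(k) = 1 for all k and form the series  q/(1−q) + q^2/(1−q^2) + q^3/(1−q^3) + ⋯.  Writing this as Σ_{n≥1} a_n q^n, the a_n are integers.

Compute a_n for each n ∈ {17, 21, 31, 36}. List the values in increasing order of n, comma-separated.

2, 4, 2, 9

n=17: 1·17 17·1  f→[1+1]=2
d|21:{1,3,7,21}  Σf=1+1+1+1=4
n=31: 31·1 1·31  f→[1+1]=2
q^36  k|36↦f(k): 36:1 18:1 12:1 9:1 6:1 4:1 3:1 2:1 1:1  a_36=9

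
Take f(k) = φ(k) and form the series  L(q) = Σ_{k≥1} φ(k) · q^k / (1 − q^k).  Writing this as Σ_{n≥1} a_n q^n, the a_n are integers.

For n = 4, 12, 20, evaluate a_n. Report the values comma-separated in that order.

d|4:{4,2,1}  Σφ=2+1+1=4
q^12  k|12↦φ(k): 1:1 2:1 3:2 4:2 6:2 12:4  a_12=12
q^20  k|20↦φ(k): 1:1 2:1 4:2 5:4 10:4 20:8  a_20=20

4, 12, 20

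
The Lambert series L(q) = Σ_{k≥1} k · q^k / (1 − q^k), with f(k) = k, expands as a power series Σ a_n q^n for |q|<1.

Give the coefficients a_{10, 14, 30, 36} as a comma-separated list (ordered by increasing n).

q^10  k|10↦f(k): 1:1 2:2 5:5 10:10  a_10=18
n=14: 1·14 2·7 7·2 14·1  f→[1+2+7+14]=24
d|30:{30,15,10,6,5,3,2,1}  Σf=30+15+10+6+5+3+2+1=72
n=36: 36·1 18·2 12·3 9·4 6·6 4·9 3·12 2·18 1·36  f→[36+18+12+9+6+4+3+2+1]=91

18, 24, 72, 91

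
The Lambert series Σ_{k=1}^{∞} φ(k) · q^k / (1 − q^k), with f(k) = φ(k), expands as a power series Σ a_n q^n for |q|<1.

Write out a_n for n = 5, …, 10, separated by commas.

d|5:{1,5}  Σφ=1+4=5
d|6:{1,2,3,6}  Σφ=1+1+2+2=6
q^7  k|7↦φ(k): 7:6 1:1  a_7=7
d|8:{1,2,4,8}  Σφ=1+1+2+4=8
q^9  k|9↦φ(k): 9:6 3:2 1:1  a_9=9
n=10: 1·10 2·5 5·2 10·1  φ→[1+1+4+4]=10

5, 6, 7, 8, 9, 10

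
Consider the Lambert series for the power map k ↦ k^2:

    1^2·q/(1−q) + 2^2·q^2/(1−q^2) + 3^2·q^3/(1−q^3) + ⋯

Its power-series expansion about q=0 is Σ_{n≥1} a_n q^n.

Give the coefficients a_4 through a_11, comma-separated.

21, 26, 50, 50, 85, 91, 130, 122

n=4: 4·1 2·2 1·4  f→[16+4+1]=21
d|5:{1,5}  Σf=1+25=26
[q^6] f(1)=1,f(2)=4,f(3)=9,f(6)=36 ⇒ 50
[q^7] f(1)=1,f(7)=49 ⇒ 50
n=8: 8·1 4·2 2·4 1·8  f→[64+16+4+1]=85
n=9: 9·1 3·3 1·9  f→[81+9+1]=91
[q^10] f(1)=1,f(2)=4,f(5)=25,f(10)=100 ⇒ 130
d|11:{11,1}  Σf=121+1=122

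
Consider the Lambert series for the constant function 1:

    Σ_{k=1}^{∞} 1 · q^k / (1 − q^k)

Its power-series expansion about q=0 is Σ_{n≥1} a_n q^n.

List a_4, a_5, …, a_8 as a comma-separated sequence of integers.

3, 2, 4, 2, 4

[q^4] f(4)=1,f(2)=1,f(1)=1 ⇒ 3
d|5:{5,1}  Σf=1+1=2
[q^6] f(6)=1,f(3)=1,f(2)=1,f(1)=1 ⇒ 4
[q^7] f(1)=1,f(7)=1 ⇒ 2
n=8: 8·1 4·2 2·4 1·8  f→[1+1+1+1]=4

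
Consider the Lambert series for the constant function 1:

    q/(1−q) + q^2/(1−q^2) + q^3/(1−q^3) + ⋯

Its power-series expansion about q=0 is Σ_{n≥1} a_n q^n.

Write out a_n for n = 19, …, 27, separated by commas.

2, 6, 4, 4, 2, 8, 3, 4, 4

n=19: 1·19 19·1  f→[1+1]=2
[q^20] f(20)=1,f(10)=1,f(5)=1,f(4)=1,f(2)=1,f(1)=1 ⇒ 6
d|21:{21,7,3,1}  Σf=1+1+1+1=4
d|22:{1,2,11,22}  Σf=1+1+1+1=4
n=23: 1·23 23·1  f→[1+1]=2
q^24  k|24↦f(k): 24:1 12:1 8:1 6:1 4:1 3:1 2:1 1:1  a_24=8
d|25:{1,5,25}  Σf=1+1+1=3
d|26:{26,13,2,1}  Σf=1+1+1+1=4
q^27  k|27↦f(k): 1:1 3:1 9:1 27:1  a_27=4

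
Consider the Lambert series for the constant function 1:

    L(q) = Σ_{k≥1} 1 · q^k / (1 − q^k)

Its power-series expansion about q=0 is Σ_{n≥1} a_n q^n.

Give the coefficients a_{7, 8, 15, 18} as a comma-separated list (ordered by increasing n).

[q^7] f(1)=1,f(7)=1 ⇒ 2
[q^8] f(1)=1,f(2)=1,f(4)=1,f(8)=1 ⇒ 4
[q^15] f(1)=1,f(3)=1,f(5)=1,f(15)=1 ⇒ 4
[q^18] f(18)=1,f(9)=1,f(6)=1,f(3)=1,f(2)=1,f(1)=1 ⇒ 6

2, 4, 4, 6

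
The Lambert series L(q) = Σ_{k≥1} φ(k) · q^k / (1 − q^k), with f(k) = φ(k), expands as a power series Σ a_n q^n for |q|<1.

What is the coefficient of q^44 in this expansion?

n=44: 1·44 2·22 4·11 11·4 22·2 44·1  φ→[1+1+2+10+10+20]=44

a_44 = 44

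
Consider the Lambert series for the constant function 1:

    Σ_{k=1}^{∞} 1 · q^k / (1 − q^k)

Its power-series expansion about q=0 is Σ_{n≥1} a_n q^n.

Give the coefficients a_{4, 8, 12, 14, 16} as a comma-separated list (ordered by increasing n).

[q^4] f(4)=1,f(2)=1,f(1)=1 ⇒ 3
d|8:{1,2,4,8}  Σf=1+1+1+1=4
q^12  k|12↦f(k): 1:1 2:1 3:1 4:1 6:1 12:1  a_12=6
q^14  k|14↦f(k): 14:1 7:1 2:1 1:1  a_14=4
n=16: 1·16 2·8 4·4 8·2 16·1  f→[1+1+1+1+1]=5

3, 4, 6, 4, 5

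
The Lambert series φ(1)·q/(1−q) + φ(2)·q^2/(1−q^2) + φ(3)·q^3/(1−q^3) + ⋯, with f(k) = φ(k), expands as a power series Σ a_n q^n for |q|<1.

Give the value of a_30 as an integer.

d|30:{1,2,3,5,6,10,15,30}  Σφ=1+1+2+4+2+4+8+8=30

a_30 = 30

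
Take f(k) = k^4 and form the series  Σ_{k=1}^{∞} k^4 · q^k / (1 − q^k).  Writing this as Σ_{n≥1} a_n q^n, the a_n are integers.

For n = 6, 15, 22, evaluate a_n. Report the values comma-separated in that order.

1394, 51332, 248914

d|6:{1,2,3,6}  Σf=1+16+81+1296=1394
d|15:{1,3,5,15}  Σf=1+81+625+50625=51332
n=22: 22·1 11·2 2·11 1·22  f→[234256+14641+16+1]=248914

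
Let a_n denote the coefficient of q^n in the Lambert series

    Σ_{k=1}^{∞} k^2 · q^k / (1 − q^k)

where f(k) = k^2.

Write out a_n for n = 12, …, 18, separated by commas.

d|12:{12,6,4,3,2,1}  Σf=144+36+16+9+4+1=210
n=13: 1·13 13·1  f→[1+169]=170
d|14:{14,7,2,1}  Σf=196+49+4+1=250
q^15  k|15↦f(k): 15:225 5:25 3:9 1:1  a_15=260
n=16: 16·1 8·2 4·4 2·8 1·16  f→[256+64+16+4+1]=341
[q^17] f(17)=289,f(1)=1 ⇒ 290
[q^18] f(18)=324,f(9)=81,f(6)=36,f(3)=9,f(2)=4,f(1)=1 ⇒ 455

210, 170, 250, 260, 341, 290, 455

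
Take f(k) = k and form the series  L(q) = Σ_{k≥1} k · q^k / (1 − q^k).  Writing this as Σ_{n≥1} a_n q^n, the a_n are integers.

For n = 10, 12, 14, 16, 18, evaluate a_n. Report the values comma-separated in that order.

[q^10] f(1)=1,f(2)=2,f(5)=5,f(10)=10 ⇒ 18
[q^12] f(1)=1,f(2)=2,f(3)=3,f(4)=4,f(6)=6,f(12)=12 ⇒ 28
[q^14] f(1)=1,f(2)=2,f(7)=7,f(14)=14 ⇒ 24
[q^16] f(1)=1,f(2)=2,f(4)=4,f(8)=8,f(16)=16 ⇒ 31
q^18  k|18↦f(k): 18:18 9:9 6:6 3:3 2:2 1:1  a_18=39

18, 28, 24, 31, 39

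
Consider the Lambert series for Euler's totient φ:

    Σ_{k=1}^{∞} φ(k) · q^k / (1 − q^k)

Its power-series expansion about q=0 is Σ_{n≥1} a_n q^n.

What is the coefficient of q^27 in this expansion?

[q^27] φ(1)=1,φ(3)=2,φ(9)=6,φ(27)=18 ⇒ 27

a_27 = 27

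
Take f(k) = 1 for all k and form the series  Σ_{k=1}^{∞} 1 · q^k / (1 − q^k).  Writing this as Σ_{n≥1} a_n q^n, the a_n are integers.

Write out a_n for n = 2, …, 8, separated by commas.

2, 2, 3, 2, 4, 2, 4

d|2:{1,2}  Σf=1+1=2
d|3:{3,1}  Σf=1+1=2
q^4  k|4↦f(k): 4:1 2:1 1:1  a_4=3
q^5  k|5↦f(k): 5:1 1:1  a_5=2
d|6:{6,3,2,1}  Σf=1+1+1+1=4
d|7:{7,1}  Σf=1+1=2
q^8  k|8↦f(k): 8:1 4:1 2:1 1:1  a_8=4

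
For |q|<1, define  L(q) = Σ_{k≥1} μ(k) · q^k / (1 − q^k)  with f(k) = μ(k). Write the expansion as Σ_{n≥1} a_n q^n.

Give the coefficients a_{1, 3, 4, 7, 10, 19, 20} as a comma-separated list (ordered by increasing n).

1, 0, 0, 0, 0, 0, 0

d|1:{1}  Σμ=1=1
q^3  k|3↦μ(k): 3:-1 1:1  a_3=0
n=4: 4·1 2·2 1·4  μ→[0+(-1)+1]=0
n=7: 7·1 1·7  μ→[(-1)+1]=0
d|10:{1,2,5,10}  Σμ=1+(-1)+(-1)+1=0
n=19: 19·1 1·19  μ→[(-1)+1]=0
q^20  k|20↦μ(k): 20:0 10:1 5:-1 4:0 2:-1 1:1  a_20=0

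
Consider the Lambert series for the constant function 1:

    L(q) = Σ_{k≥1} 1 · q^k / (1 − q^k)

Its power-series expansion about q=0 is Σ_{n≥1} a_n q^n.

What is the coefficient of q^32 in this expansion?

a_32 = 6

q^32  k|32↦f(k): 1:1 2:1 4:1 8:1 16:1 32:1  a_32=6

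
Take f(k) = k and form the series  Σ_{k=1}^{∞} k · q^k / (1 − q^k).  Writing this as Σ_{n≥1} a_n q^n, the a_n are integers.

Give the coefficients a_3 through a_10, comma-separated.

n=3: 3·1 1·3  f→[3+1]=4
[q^4] f(4)=4,f(2)=2,f(1)=1 ⇒ 7
[q^5] f(1)=1,f(5)=5 ⇒ 6
d|6:{1,2,3,6}  Σf=1+2+3+6=12
n=7: 7·1 1·7  f→[7+1]=8
n=8: 1·8 2·4 4·2 8·1  f→[1+2+4+8]=15
[q^9] f(1)=1,f(3)=3,f(9)=9 ⇒ 13
n=10: 1·10 2·5 5·2 10·1  f→[1+2+5+10]=18

4, 7, 6, 12, 8, 15, 13, 18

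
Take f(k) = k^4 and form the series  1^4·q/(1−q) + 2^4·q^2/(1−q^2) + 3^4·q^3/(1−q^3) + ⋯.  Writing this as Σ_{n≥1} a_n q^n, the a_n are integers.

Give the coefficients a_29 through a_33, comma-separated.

707282, 872644, 923522, 1118481, 1200644

q^29  k|29↦f(k): 1:1 29:707281  a_29=707282
q^30  k|30↦f(k): 1:1 2:16 3:81 5:625 6:1296 10:10000 15:50625 30:810000  a_30=872644
n=31: 1·31 31·1  f→[1+923521]=923522
n=32: 1·32 2·16 4·8 8·4 16·2 32·1  f→[1+16+256+4096+65536+1048576]=1118481
[q^33] f(33)=1185921,f(11)=14641,f(3)=81,f(1)=1 ⇒ 1200644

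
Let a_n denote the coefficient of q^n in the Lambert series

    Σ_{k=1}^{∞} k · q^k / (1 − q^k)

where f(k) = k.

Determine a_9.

a_9 = 13

q^9  k|9↦f(k): 9:9 3:3 1:1  a_9=13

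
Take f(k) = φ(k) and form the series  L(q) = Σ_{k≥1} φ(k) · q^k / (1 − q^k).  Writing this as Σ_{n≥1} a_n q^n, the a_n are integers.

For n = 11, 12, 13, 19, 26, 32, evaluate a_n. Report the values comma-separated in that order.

[q^11] φ(1)=1,φ(11)=10 ⇒ 11
n=12: 1·12 2·6 3·4 4·3 6·2 12·1  φ→[1+1+2+2+2+4]=12
[q^13] φ(1)=1,φ(13)=12 ⇒ 13
n=19: 1·19 19·1  φ→[1+18]=19
q^26  k|26↦φ(k): 1:1 2:1 13:12 26:12  a_26=26
q^32  k|32↦φ(k): 32:16 16:8 8:4 4:2 2:1 1:1  a_32=32

11, 12, 13, 19, 26, 32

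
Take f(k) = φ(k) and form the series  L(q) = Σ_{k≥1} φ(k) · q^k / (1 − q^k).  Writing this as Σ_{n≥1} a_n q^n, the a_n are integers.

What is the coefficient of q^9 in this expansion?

n=9: 9·1 3·3 1·9  φ→[6+2+1]=9

a_9 = 9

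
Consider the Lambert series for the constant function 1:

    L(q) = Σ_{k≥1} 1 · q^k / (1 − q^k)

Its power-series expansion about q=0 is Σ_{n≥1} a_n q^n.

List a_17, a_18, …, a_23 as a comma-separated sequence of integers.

[q^17] f(1)=1,f(17)=1 ⇒ 2
[q^18] f(1)=1,f(2)=1,f(3)=1,f(6)=1,f(9)=1,f(18)=1 ⇒ 6
d|19:{19,1}  Σf=1+1=2
n=20: 20·1 10·2 5·4 4·5 2·10 1·20  f→[1+1+1+1+1+1]=6
[q^21] f(1)=1,f(3)=1,f(7)=1,f(21)=1 ⇒ 4
[q^22] f(22)=1,f(11)=1,f(2)=1,f(1)=1 ⇒ 4
q^23  k|23↦f(k): 1:1 23:1  a_23=2

2, 6, 2, 6, 4, 4, 2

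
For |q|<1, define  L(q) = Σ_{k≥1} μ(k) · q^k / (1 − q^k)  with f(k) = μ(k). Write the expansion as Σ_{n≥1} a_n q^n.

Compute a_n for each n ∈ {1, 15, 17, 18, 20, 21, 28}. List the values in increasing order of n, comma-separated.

1, 0, 0, 0, 0, 0, 0

q^1  k|1↦μ(k): 1:1  a_1=1
d|15:{15,5,3,1}  Σμ=1+(-1)+(-1)+1=0
n=17: 1·17 17·1  μ→[1+(-1)]=0
[q^18] μ(18)=0,μ(9)=0,μ(6)=1,μ(3)=-1,μ(2)=-1,μ(1)=1 ⇒ 0
q^20  k|20↦μ(k): 20:0 10:1 5:-1 4:0 2:-1 1:1  a_20=0
n=21: 1·21 3·7 7·3 21·1  μ→[1+(-1)+(-1)+1]=0
d|28:{1,2,4,7,14,28}  Σμ=1+(-1)+0+(-1)+1+0=0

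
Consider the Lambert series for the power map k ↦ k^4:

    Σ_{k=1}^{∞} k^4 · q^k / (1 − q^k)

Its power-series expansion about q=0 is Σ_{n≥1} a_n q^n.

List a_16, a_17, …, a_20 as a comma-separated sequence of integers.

69905, 83522, 112931, 130322, 170898

d|16:{16,8,4,2,1}  Σf=65536+4096+256+16+1=69905
n=17: 17·1 1·17  f→[83521+1]=83522
n=18: 1·18 2·9 3·6 6·3 9·2 18·1  f→[1+16+81+1296+6561+104976]=112931
[q^19] f(19)=130321,f(1)=1 ⇒ 130322
d|20:{1,2,4,5,10,20}  Σf=1+16+256+625+10000+160000=170898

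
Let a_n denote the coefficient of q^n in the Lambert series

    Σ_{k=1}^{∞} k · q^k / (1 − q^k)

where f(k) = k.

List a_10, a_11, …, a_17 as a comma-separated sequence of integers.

n=10: 10·1 5·2 2·5 1·10  f→[10+5+2+1]=18
n=11: 1·11 11·1  f→[1+11]=12
q^12  k|12↦f(k): 12:12 6:6 4:4 3:3 2:2 1:1  a_12=28
d|13:{13,1}  Σf=13+1=14
[q^14] f(14)=14,f(7)=7,f(2)=2,f(1)=1 ⇒ 24
[q^15] f(15)=15,f(5)=5,f(3)=3,f(1)=1 ⇒ 24
q^16  k|16↦f(k): 16:16 8:8 4:4 2:2 1:1  a_16=31
d|17:{17,1}  Σf=17+1=18

18, 12, 28, 14, 24, 24, 31, 18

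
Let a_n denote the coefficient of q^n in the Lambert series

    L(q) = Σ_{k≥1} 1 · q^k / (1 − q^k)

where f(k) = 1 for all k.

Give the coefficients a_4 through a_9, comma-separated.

3, 2, 4, 2, 4, 3

q^4  k|4↦f(k): 4:1 2:1 1:1  a_4=3
[q^5] f(5)=1,f(1)=1 ⇒ 2
n=6: 6·1 3·2 2·3 1·6  f→[1+1+1+1]=4
[q^7] f(7)=1,f(1)=1 ⇒ 2
q^8  k|8↦f(k): 1:1 2:1 4:1 8:1  a_8=4
d|9:{9,3,1}  Σf=1+1+1=3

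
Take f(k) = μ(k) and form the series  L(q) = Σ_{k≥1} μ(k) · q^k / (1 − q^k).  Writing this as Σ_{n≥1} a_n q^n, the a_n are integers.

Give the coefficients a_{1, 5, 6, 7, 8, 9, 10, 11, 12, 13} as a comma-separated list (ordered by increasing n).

d|1:{1}  Σμ=1=1
q^5  k|5↦μ(k): 5:-1 1:1  a_5=0
d|6:{1,2,3,6}  Σμ=1+(-1)+(-1)+1=0
n=7: 7·1 1·7  μ→[(-1)+1]=0
d|8:{8,4,2,1}  Σμ=0+0+(-1)+1=0
d|9:{9,3,1}  Σμ=0+(-1)+1=0
q^10  k|10↦μ(k): 1:1 2:-1 5:-1 10:1  a_10=0
n=11: 11·1 1·11  μ→[(-1)+1]=0
q^12  k|12↦μ(k): 12:0 6:1 4:0 3:-1 2:-1 1:1  a_12=0
q^13  k|13↦μ(k): 1:1 13:-1  a_13=0

1, 0, 0, 0, 0, 0, 0, 0, 0, 0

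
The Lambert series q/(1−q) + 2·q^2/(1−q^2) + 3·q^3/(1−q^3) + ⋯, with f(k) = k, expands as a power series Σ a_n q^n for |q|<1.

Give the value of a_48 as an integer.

n=48: 1·48 2·24 3·16 4·12 6·8 8·6 12·4 16·3 24·2 48·1  f→[1+2+3+4+6+8+12+16+24+48]=124

a_48 = 124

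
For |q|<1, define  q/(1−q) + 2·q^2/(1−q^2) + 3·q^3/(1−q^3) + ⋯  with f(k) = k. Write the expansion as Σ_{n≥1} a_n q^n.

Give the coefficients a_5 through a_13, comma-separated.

6, 12, 8, 15, 13, 18, 12, 28, 14

d|5:{1,5}  Σf=1+5=6
[q^6] f(6)=6,f(3)=3,f(2)=2,f(1)=1 ⇒ 12
[q^7] f(7)=7,f(1)=1 ⇒ 8
[q^8] f(8)=8,f(4)=4,f(2)=2,f(1)=1 ⇒ 15
d|9:{9,3,1}  Σf=9+3+1=13
n=10: 1·10 2·5 5·2 10·1  f→[1+2+5+10]=18
n=11: 1·11 11·1  f→[1+11]=12
[q^12] f(12)=12,f(6)=6,f(4)=4,f(3)=3,f(2)=2,f(1)=1 ⇒ 28
d|13:{1,13}  Σf=1+13=14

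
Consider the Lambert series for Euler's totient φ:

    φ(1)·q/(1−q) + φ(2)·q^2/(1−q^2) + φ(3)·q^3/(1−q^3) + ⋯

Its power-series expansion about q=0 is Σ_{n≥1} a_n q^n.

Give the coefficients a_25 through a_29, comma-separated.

d|25:{1,5,25}  Σφ=1+4+20=25
q^26  k|26↦φ(k): 26:12 13:12 2:1 1:1  a_26=26
d|27:{27,9,3,1}  Σφ=18+6+2+1=27
d|28:{1,2,4,7,14,28}  Σφ=1+1+2+6+6+12=28
n=29: 1·29 29·1  φ→[1+28]=29

25, 26, 27, 28, 29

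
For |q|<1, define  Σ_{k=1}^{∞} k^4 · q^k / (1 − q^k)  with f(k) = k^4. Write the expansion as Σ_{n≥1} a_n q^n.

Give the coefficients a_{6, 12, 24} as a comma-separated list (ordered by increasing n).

q^6  k|6↦f(k): 6:1296 3:81 2:16 1:1  a_6=1394
q^12  k|12↦f(k): 1:1 2:16 3:81 4:256 6:1296 12:20736  a_12=22386
n=24: 24·1 12·2 8·3 6·4 4·6 3·8 2·12 1·24  f→[331776+20736+4096+1296+256+81+16+1]=358258

1394, 22386, 358258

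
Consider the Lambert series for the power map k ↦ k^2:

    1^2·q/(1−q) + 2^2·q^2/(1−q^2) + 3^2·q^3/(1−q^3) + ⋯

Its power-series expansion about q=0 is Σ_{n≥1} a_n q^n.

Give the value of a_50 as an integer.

a_50 = 3255

q^50  k|50↦f(k): 50:2500 25:625 10:100 5:25 2:4 1:1  a_50=3255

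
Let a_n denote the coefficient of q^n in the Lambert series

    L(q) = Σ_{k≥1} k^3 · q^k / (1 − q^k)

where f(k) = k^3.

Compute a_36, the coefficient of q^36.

n=36: 36·1 18·2 12·3 9·4 6·6 4·9 3·12 2·18 1·36  f→[46656+5832+1728+729+216+64+27+8+1]=55261

a_36 = 55261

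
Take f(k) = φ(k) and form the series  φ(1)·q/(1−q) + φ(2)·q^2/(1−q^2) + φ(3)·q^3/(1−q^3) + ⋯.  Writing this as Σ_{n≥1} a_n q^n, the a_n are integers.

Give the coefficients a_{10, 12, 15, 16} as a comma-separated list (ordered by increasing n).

[q^10] φ(10)=4,φ(5)=4,φ(2)=1,φ(1)=1 ⇒ 10
[q^12] φ(1)=1,φ(2)=1,φ(3)=2,φ(4)=2,φ(6)=2,φ(12)=4 ⇒ 12
d|15:{1,3,5,15}  Σφ=1+2+4+8=15
d|16:{1,2,4,8,16}  Σφ=1+1+2+4+8=16

10, 12, 15, 16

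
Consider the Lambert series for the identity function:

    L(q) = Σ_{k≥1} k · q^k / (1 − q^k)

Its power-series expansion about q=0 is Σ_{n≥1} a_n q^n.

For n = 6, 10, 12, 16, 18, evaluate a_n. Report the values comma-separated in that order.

12, 18, 28, 31, 39

n=6: 6·1 3·2 2·3 1·6  f→[6+3+2+1]=12
d|10:{1,2,5,10}  Σf=1+2+5+10=18
[q^12] f(12)=12,f(6)=6,f(4)=4,f(3)=3,f(2)=2,f(1)=1 ⇒ 28
q^16  k|16↦f(k): 16:16 8:8 4:4 2:2 1:1  a_16=31
n=18: 18·1 9·2 6·3 3·6 2·9 1·18  f→[18+9+6+3+2+1]=39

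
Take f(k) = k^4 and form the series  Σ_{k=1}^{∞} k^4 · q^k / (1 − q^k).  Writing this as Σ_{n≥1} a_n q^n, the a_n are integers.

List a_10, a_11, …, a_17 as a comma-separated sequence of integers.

10642, 14642, 22386, 28562, 40834, 51332, 69905, 83522

q^10  k|10↦f(k): 1:1 2:16 5:625 10:10000  a_10=10642
d|11:{1,11}  Σf=1+14641=14642
[q^12] f(12)=20736,f(6)=1296,f(4)=256,f(3)=81,f(2)=16,f(1)=1 ⇒ 22386
n=13: 13·1 1·13  f→[28561+1]=28562
d|14:{14,7,2,1}  Σf=38416+2401+16+1=40834
q^15  k|15↦f(k): 1:1 3:81 5:625 15:50625  a_15=51332
q^16  k|16↦f(k): 16:65536 8:4096 4:256 2:16 1:1  a_16=69905
n=17: 17·1 1·17  f→[83521+1]=83522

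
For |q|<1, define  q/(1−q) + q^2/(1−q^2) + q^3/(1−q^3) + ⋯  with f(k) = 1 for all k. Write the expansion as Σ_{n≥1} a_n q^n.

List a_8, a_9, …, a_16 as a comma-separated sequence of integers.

4, 3, 4, 2, 6, 2, 4, 4, 5

d|8:{1,2,4,8}  Σf=1+1+1+1=4
[q^9] f(1)=1,f(3)=1,f(9)=1 ⇒ 3
[q^10] f(1)=1,f(2)=1,f(5)=1,f(10)=1 ⇒ 4
q^11  k|11↦f(k): 1:1 11:1  a_11=2
n=12: 12·1 6·2 4·3 3·4 2·6 1·12  f→[1+1+1+1+1+1]=6
q^13  k|13↦f(k): 13:1 1:1  a_13=2
q^14  k|14↦f(k): 14:1 7:1 2:1 1:1  a_14=4
n=15: 15·1 5·3 3·5 1·15  f→[1+1+1+1]=4
n=16: 16·1 8·2 4·4 2·8 1·16  f→[1+1+1+1+1]=5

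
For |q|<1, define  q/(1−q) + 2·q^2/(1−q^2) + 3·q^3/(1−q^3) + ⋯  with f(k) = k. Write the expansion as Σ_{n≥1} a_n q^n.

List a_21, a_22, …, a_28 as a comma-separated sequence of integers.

32, 36, 24, 60, 31, 42, 40, 56

n=21: 1·21 3·7 7·3 21·1  f→[1+3+7+21]=32
[q^22] f(1)=1,f(2)=2,f(11)=11,f(22)=22 ⇒ 36
d|23:{1,23}  Σf=1+23=24
d|24:{1,2,3,4,6,8,12,24}  Σf=1+2+3+4+6+8+12+24=60
[q^25] f(1)=1,f(5)=5,f(25)=25 ⇒ 31
d|26:{26,13,2,1}  Σf=26+13+2+1=42
[q^27] f(27)=27,f(9)=9,f(3)=3,f(1)=1 ⇒ 40
n=28: 28·1 14·2 7·4 4·7 2·14 1·28  f→[28+14+7+4+2+1]=56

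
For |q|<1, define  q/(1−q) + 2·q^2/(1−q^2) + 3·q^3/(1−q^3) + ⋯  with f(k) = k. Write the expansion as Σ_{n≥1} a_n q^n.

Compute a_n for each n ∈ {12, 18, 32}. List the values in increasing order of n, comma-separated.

28, 39, 63

d|12:{12,6,4,3,2,1}  Σf=12+6+4+3+2+1=28
q^18  k|18↦f(k): 1:1 2:2 3:3 6:6 9:9 18:18  a_18=39
q^32  k|32↦f(k): 32:32 16:16 8:8 4:4 2:2 1:1  a_32=63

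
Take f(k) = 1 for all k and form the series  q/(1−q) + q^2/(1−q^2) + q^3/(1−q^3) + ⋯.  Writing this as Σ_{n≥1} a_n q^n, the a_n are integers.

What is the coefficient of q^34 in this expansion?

a_34 = 4

d|34:{1,2,17,34}  Σf=1+1+1+1=4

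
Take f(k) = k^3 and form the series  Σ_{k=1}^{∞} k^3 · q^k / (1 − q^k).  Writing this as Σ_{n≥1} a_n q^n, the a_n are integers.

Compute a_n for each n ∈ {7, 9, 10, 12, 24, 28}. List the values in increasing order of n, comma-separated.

344, 757, 1134, 2044, 16380, 25112

q^7  k|7↦f(k): 1:1 7:343  a_7=344
d|9:{1,3,9}  Σf=1+27+729=757
[q^10] f(10)=1000,f(5)=125,f(2)=8,f(1)=1 ⇒ 1134
[q^12] f(12)=1728,f(6)=216,f(4)=64,f(3)=27,f(2)=8,f(1)=1 ⇒ 2044
q^24  k|24↦f(k): 1:1 2:8 3:27 4:64 6:216 8:512 12:1728 24:13824  a_24=16380
q^28  k|28↦f(k): 28:21952 14:2744 7:343 4:64 2:8 1:1  a_28=25112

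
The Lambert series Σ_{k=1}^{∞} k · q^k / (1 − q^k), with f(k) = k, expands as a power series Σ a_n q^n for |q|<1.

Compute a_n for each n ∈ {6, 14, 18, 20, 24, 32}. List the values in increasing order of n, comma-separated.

12, 24, 39, 42, 60, 63

q^6  k|6↦f(k): 1:1 2:2 3:3 6:6  a_6=12
d|14:{14,7,2,1}  Σf=14+7+2+1=24
[q^18] f(1)=1,f(2)=2,f(3)=3,f(6)=6,f(9)=9,f(18)=18 ⇒ 39
q^20  k|20↦f(k): 20:20 10:10 5:5 4:4 2:2 1:1  a_20=42
n=24: 1·24 2·12 3·8 4·6 6·4 8·3 12·2 24·1  f→[1+2+3+4+6+8+12+24]=60
n=32: 32·1 16·2 8·4 4·8 2·16 1·32  f→[32+16+8+4+2+1]=63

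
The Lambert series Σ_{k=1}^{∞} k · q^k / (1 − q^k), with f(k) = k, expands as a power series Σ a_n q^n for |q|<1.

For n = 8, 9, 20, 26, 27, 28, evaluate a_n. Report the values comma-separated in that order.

15, 13, 42, 42, 40, 56

[q^8] f(8)=8,f(4)=4,f(2)=2,f(1)=1 ⇒ 15
n=9: 1·9 3·3 9·1  f→[1+3+9]=13
q^20  k|20↦f(k): 20:20 10:10 5:5 4:4 2:2 1:1  a_20=42
[q^26] f(26)=26,f(13)=13,f(2)=2,f(1)=1 ⇒ 42
[q^27] f(1)=1,f(3)=3,f(9)=9,f(27)=27 ⇒ 40
n=28: 28·1 14·2 7·4 4·7 2·14 1·28  f→[28+14+7+4+2+1]=56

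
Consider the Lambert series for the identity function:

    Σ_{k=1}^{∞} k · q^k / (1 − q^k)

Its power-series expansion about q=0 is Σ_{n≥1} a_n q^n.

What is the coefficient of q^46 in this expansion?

d|46:{46,23,2,1}  Σf=46+23+2+1=72

a_46 = 72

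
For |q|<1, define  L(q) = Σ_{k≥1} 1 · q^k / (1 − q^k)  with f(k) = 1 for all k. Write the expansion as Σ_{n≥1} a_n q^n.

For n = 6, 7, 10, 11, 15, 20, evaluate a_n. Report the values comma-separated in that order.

q^6  k|6↦f(k): 6:1 3:1 2:1 1:1  a_6=4
d|7:{7,1}  Σf=1+1=2
[q^10] f(1)=1,f(2)=1,f(5)=1,f(10)=1 ⇒ 4
[q^11] f(11)=1,f(1)=1 ⇒ 2
d|15:{1,3,5,15}  Σf=1+1+1+1=4
q^20  k|20↦f(k): 20:1 10:1 5:1 4:1 2:1 1:1  a_20=6

4, 2, 4, 2, 4, 6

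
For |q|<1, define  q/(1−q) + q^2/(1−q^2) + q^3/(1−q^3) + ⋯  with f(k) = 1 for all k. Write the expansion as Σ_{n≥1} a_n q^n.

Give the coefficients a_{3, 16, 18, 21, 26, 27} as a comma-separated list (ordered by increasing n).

n=3: 3·1 1·3  f→[1+1]=2
n=16: 16·1 8·2 4·4 2·8 1·16  f→[1+1+1+1+1]=5
d|18:{1,2,3,6,9,18}  Σf=1+1+1+1+1+1=6
[q^21] f(1)=1,f(3)=1,f(7)=1,f(21)=1 ⇒ 4
n=26: 26·1 13·2 2·13 1·26  f→[1+1+1+1]=4
q^27  k|27↦f(k): 1:1 3:1 9:1 27:1  a_27=4

2, 5, 6, 4, 4, 4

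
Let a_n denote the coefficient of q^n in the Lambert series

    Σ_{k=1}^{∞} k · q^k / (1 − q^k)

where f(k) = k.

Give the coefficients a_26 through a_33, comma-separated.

n=26: 1·26 2·13 13·2 26·1  f→[1+2+13+26]=42
[q^27] f(1)=1,f(3)=3,f(9)=9,f(27)=27 ⇒ 40
q^28  k|28↦f(k): 1:1 2:2 4:4 7:7 14:14 28:28  a_28=56
d|29:{29,1}  Σf=29+1=30
n=30: 30·1 15·2 10·3 6·5 5·6 3·10 2·15 1·30  f→[30+15+10+6+5+3+2+1]=72
d|31:{1,31}  Σf=1+31=32
[q^32] f(32)=32,f(16)=16,f(8)=8,f(4)=4,f(2)=2,f(1)=1 ⇒ 63
q^33  k|33↦f(k): 33:33 11:11 3:3 1:1  a_33=48

42, 40, 56, 30, 72, 32, 63, 48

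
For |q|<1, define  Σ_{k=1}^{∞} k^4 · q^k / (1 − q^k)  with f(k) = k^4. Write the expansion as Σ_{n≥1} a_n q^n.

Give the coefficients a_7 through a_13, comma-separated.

2402, 4369, 6643, 10642, 14642, 22386, 28562

[q^7] f(7)=2401,f(1)=1 ⇒ 2402
q^8  k|8↦f(k): 1:1 2:16 4:256 8:4096  a_8=4369
d|9:{1,3,9}  Σf=1+81+6561=6643
[q^10] f(10)=10000,f(5)=625,f(2)=16,f(1)=1 ⇒ 10642
[q^11] f(11)=14641,f(1)=1 ⇒ 14642
q^12  k|12↦f(k): 12:20736 6:1296 4:256 3:81 2:16 1:1  a_12=22386
[q^13] f(1)=1,f(13)=28561 ⇒ 28562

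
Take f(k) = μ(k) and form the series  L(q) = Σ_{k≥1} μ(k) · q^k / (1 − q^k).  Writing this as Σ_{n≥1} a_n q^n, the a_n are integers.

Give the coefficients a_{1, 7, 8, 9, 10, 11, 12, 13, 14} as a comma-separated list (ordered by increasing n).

1, 0, 0, 0, 0, 0, 0, 0, 0

n=1: 1·1  μ→[1]=1
d|7:{1,7}  Σμ=1+(-1)=0
q^8  k|8↦μ(k): 8:0 4:0 2:-1 1:1  a_8=0
n=9: 1·9 3·3 9·1  μ→[1+(-1)+0]=0
d|10:{1,2,5,10}  Σμ=1+(-1)+(-1)+1=0
n=11: 11·1 1·11  μ→[(-1)+1]=0
n=12: 12·1 6·2 4·3 3·4 2·6 1·12  μ→[0+1+0+(-1)+(-1)+1]=0
[q^13] μ(13)=-1,μ(1)=1 ⇒ 0
q^14  k|14↦μ(k): 1:1 2:-1 7:-1 14:1  a_14=0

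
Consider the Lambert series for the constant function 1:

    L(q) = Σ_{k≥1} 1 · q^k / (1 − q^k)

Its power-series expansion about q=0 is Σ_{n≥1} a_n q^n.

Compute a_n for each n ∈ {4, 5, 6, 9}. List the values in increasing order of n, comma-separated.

3, 2, 4, 3

q^4  k|4↦f(k): 1:1 2:1 4:1  a_4=3
n=5: 5·1 1·5  f→[1+1]=2
d|6:{6,3,2,1}  Σf=1+1+1+1=4
[q^9] f(9)=1,f(3)=1,f(1)=1 ⇒ 3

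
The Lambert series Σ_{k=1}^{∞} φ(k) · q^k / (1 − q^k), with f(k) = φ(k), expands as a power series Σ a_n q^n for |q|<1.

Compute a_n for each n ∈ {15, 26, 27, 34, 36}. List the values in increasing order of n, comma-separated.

n=15: 15·1 5·3 3·5 1·15  φ→[8+4+2+1]=15
q^26  k|26↦φ(k): 26:12 13:12 2:1 1:1  a_26=26
d|27:{1,3,9,27}  Σφ=1+2+6+18=27
[q^34] φ(1)=1,φ(2)=1,φ(17)=16,φ(34)=16 ⇒ 34
q^36  k|36↦φ(k): 1:1 2:1 3:2 4:2 6:2 9:6 12:4 18:6 36:12  a_36=36

15, 26, 27, 34, 36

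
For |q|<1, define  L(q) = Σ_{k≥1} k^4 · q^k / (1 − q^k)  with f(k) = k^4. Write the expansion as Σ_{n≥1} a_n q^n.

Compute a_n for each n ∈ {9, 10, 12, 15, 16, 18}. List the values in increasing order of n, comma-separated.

6643, 10642, 22386, 51332, 69905, 112931

[q^9] f(9)=6561,f(3)=81,f(1)=1 ⇒ 6643
q^10  k|10↦f(k): 10:10000 5:625 2:16 1:1  a_10=10642
q^12  k|12↦f(k): 1:1 2:16 3:81 4:256 6:1296 12:20736  a_12=22386
[q^15] f(15)=50625,f(5)=625,f(3)=81,f(1)=1 ⇒ 51332
n=16: 16·1 8·2 4·4 2·8 1·16  f→[65536+4096+256+16+1]=69905
d|18:{1,2,3,6,9,18}  Σf=1+16+81+1296+6561+104976=112931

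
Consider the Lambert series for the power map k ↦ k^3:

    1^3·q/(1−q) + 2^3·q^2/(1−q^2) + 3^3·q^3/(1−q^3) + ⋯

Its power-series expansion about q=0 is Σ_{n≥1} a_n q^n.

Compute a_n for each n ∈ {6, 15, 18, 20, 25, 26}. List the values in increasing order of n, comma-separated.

[q^6] f(1)=1,f(2)=8,f(3)=27,f(6)=216 ⇒ 252
q^15  k|15↦f(k): 1:1 3:27 5:125 15:3375  a_15=3528
n=18: 1·18 2·9 3·6 6·3 9·2 18·1  f→[1+8+27+216+729+5832]=6813
n=20: 1·20 2·10 4·5 5·4 10·2 20·1  f→[1+8+64+125+1000+8000]=9198
q^25  k|25↦f(k): 25:15625 5:125 1:1  a_25=15751
d|26:{26,13,2,1}  Σf=17576+2197+8+1=19782

252, 3528, 6813, 9198, 15751, 19782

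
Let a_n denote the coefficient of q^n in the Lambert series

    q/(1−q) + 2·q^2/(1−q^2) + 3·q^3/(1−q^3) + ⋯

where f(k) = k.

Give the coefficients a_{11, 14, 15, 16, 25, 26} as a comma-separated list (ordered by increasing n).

d|11:{11,1}  Σf=11+1=12
[q^14] f(14)=14,f(7)=7,f(2)=2,f(1)=1 ⇒ 24
d|15:{1,3,5,15}  Σf=1+3+5+15=24
q^16  k|16↦f(k): 16:16 8:8 4:4 2:2 1:1  a_16=31
q^25  k|25↦f(k): 1:1 5:5 25:25  a_25=31
[q^26] f(1)=1,f(2)=2,f(13)=13,f(26)=26 ⇒ 42

12, 24, 24, 31, 31, 42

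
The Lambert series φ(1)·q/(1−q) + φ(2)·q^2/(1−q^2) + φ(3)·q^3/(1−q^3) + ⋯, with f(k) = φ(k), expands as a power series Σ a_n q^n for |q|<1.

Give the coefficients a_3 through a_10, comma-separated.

n=3: 1·3 3·1  φ→[1+2]=3
n=4: 1·4 2·2 4·1  φ→[1+1+2]=4
d|5:{1,5}  Σφ=1+4=5
[q^6] φ(1)=1,φ(2)=1,φ(3)=2,φ(6)=2 ⇒ 6
d|7:{1,7}  Σφ=1+6=7
d|8:{1,2,4,8}  Σφ=1+1+2+4=8
q^9  k|9↦φ(k): 1:1 3:2 9:6  a_9=9
[q^10] φ(1)=1,φ(2)=1,φ(5)=4,φ(10)=4 ⇒ 10

3, 4, 5, 6, 7, 8, 9, 10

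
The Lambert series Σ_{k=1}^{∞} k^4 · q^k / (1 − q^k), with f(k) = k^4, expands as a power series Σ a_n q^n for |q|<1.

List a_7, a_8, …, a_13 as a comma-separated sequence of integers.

2402, 4369, 6643, 10642, 14642, 22386, 28562

d|7:{1,7}  Σf=1+2401=2402
d|8:{1,2,4,8}  Σf=1+16+256+4096=4369
d|9:{9,3,1}  Σf=6561+81+1=6643
d|10:{10,5,2,1}  Σf=10000+625+16+1=10642
q^11  k|11↦f(k): 11:14641 1:1  a_11=14642
n=12: 12·1 6·2 4·3 3·4 2·6 1·12  f→[20736+1296+256+81+16+1]=22386
[q^13] f(1)=1,f(13)=28561 ⇒ 28562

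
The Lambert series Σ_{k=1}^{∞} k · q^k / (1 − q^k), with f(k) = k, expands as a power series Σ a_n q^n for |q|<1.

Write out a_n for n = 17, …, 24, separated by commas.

18, 39, 20, 42, 32, 36, 24, 60

q^17  k|17↦f(k): 1:1 17:17  a_17=18
d|18:{1,2,3,6,9,18}  Σf=1+2+3+6+9+18=39
n=19: 1·19 19·1  f→[1+19]=20
n=20: 20·1 10·2 5·4 4·5 2·10 1·20  f→[20+10+5+4+2+1]=42
d|21:{1,3,7,21}  Σf=1+3+7+21=32
n=22: 22·1 11·2 2·11 1·22  f→[22+11+2+1]=36
d|23:{1,23}  Σf=1+23=24
n=24: 1·24 2·12 3·8 4·6 6·4 8·3 12·2 24·1  f→[1+2+3+4+6+8+12+24]=60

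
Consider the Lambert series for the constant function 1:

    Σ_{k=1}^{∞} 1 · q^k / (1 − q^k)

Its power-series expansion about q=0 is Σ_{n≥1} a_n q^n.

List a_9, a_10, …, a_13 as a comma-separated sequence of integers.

d|9:{1,3,9}  Σf=1+1+1=3
d|10:{1,2,5,10}  Σf=1+1+1+1=4
n=11: 11·1 1·11  f→[1+1]=2
q^12  k|12↦f(k): 1:1 2:1 3:1 4:1 6:1 12:1  a_12=6
[q^13] f(13)=1,f(1)=1 ⇒ 2

3, 4, 2, 6, 2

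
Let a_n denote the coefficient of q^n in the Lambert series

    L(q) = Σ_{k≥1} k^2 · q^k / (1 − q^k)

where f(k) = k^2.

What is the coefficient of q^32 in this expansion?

d|32:{1,2,4,8,16,32}  Σf=1+4+16+64+256+1024=1365

a_32 = 1365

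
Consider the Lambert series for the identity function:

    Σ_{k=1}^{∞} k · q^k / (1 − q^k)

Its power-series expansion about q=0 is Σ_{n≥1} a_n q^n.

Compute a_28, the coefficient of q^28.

a_28 = 56

n=28: 1·28 2·14 4·7 7·4 14·2 28·1  f→[1+2+4+7+14+28]=56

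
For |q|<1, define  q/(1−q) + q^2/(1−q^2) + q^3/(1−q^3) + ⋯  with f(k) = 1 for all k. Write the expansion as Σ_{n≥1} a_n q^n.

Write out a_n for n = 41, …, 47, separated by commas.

2, 8, 2, 6, 6, 4, 2

[q^41] f(41)=1,f(1)=1 ⇒ 2
[q^42] f(42)=1,f(21)=1,f(14)=1,f(7)=1,f(6)=1,f(3)=1,f(2)=1,f(1)=1 ⇒ 8
[q^43] f(43)=1,f(1)=1 ⇒ 2
[q^44] f(44)=1,f(22)=1,f(11)=1,f(4)=1,f(2)=1,f(1)=1 ⇒ 6
[q^45] f(1)=1,f(3)=1,f(5)=1,f(9)=1,f(15)=1,f(45)=1 ⇒ 6
q^46  k|46↦f(k): 1:1 2:1 23:1 46:1  a_46=4
d|47:{47,1}  Σf=1+1=2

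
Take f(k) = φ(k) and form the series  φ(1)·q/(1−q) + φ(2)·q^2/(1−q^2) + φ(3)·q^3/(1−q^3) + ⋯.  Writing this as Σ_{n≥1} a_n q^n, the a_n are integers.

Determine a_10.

[q^10] φ(1)=1,φ(2)=1,φ(5)=4,φ(10)=4 ⇒ 10

a_10 = 10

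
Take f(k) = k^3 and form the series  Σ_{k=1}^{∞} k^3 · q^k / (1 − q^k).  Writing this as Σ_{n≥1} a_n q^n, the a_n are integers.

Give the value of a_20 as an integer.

a_20 = 9198

d|20:{20,10,5,4,2,1}  Σf=8000+1000+125+64+8+1=9198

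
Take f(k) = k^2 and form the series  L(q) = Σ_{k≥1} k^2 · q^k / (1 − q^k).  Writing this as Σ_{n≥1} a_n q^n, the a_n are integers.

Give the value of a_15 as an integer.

a_15 = 260

q^15  k|15↦f(k): 15:225 5:25 3:9 1:1  a_15=260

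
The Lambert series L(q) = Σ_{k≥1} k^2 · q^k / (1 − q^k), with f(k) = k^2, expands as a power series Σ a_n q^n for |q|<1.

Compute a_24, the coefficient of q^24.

[q^24] f(24)=576,f(12)=144,f(8)=64,f(6)=36,f(4)=16,f(3)=9,f(2)=4,f(1)=1 ⇒ 850

a_24 = 850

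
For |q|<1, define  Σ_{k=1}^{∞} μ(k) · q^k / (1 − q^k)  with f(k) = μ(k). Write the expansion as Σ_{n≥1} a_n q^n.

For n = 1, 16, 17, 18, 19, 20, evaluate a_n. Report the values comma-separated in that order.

[q^1] μ(1)=1 ⇒ 1
[q^16] μ(1)=1,μ(2)=-1,μ(4)=0,μ(8)=0,μ(16)=0 ⇒ 0
d|17:{1,17}  Σμ=1+(-1)=0
d|18:{1,2,3,6,9,18}  Σμ=1+(-1)+(-1)+1+0+0=0
d|19:{19,1}  Σμ=(-1)+1=0
[q^20] μ(20)=0,μ(10)=1,μ(5)=-1,μ(4)=0,μ(2)=-1,μ(1)=1 ⇒ 0

1, 0, 0, 0, 0, 0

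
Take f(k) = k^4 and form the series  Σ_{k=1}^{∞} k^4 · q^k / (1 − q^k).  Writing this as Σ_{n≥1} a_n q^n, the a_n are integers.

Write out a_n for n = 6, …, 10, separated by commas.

1394, 2402, 4369, 6643, 10642

q^6  k|6↦f(k): 6:1296 3:81 2:16 1:1  a_6=1394
n=7: 7·1 1·7  f→[2401+1]=2402
d|8:{1,2,4,8}  Σf=1+16+256+4096=4369
[q^9] f(1)=1,f(3)=81,f(9)=6561 ⇒ 6643
n=10: 10·1 5·2 2·5 1·10  f→[10000+625+16+1]=10642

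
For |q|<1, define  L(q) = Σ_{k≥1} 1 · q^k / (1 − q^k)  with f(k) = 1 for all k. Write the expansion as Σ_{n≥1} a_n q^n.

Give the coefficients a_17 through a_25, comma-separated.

2, 6, 2, 6, 4, 4, 2, 8, 3

d|17:{17,1}  Σf=1+1=2
q^18  k|18↦f(k): 1:1 2:1 3:1 6:1 9:1 18:1  a_18=6
q^19  k|19↦f(k): 19:1 1:1  a_19=2
[q^20] f(20)=1,f(10)=1,f(5)=1,f(4)=1,f(2)=1,f(1)=1 ⇒ 6
n=21: 21·1 7·3 3·7 1·21  f→[1+1+1+1]=4
d|22:{1,2,11,22}  Σf=1+1+1+1=4
[q^23] f(1)=1,f(23)=1 ⇒ 2
d|24:{1,2,3,4,6,8,12,24}  Σf=1+1+1+1+1+1+1+1=8
d|25:{1,5,25}  Σf=1+1+1=3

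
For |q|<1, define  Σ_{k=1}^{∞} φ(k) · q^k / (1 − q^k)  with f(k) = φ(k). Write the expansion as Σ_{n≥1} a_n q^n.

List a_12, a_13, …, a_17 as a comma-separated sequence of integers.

q^12  k|12↦φ(k): 1:1 2:1 3:2 4:2 6:2 12:4  a_12=12
d|13:{13,1}  Σφ=12+1=13
q^14  k|14↦φ(k): 14:6 7:6 2:1 1:1  a_14=14
d|15:{1,3,5,15}  Σφ=1+2+4+8=15
[q^16] φ(16)=8,φ(8)=4,φ(4)=2,φ(2)=1,φ(1)=1 ⇒ 16
n=17: 17·1 1·17  φ→[16+1]=17

12, 13, 14, 15, 16, 17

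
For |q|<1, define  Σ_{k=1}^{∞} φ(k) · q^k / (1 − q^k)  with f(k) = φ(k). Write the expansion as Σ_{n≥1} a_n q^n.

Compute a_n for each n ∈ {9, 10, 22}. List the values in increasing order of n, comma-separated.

[q^9] φ(1)=1,φ(3)=2,φ(9)=6 ⇒ 9
n=10: 1·10 2·5 5·2 10·1  φ→[1+1+4+4]=10
n=22: 1·22 2·11 11·2 22·1  φ→[1+1+10+10]=22

9, 10, 22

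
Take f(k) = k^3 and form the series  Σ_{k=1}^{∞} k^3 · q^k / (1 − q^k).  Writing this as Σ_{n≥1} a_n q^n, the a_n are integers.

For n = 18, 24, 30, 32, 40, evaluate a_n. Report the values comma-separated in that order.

q^18  k|18↦f(k): 18:5832 9:729 6:216 3:27 2:8 1:1  a_18=6813
d|24:{1,2,3,4,6,8,12,24}  Σf=1+8+27+64+216+512+1728+13824=16380
d|30:{1,2,3,5,6,10,15,30}  Σf=1+8+27+125+216+1000+3375+27000=31752
[q^32] f(1)=1,f(2)=8,f(4)=64,f(8)=512,f(16)=4096,f(32)=32768 ⇒ 37449
q^40  k|40↦f(k): 40:64000 20:8000 10:1000 8:512 5:125 4:64 2:8 1:1  a_40=73710

6813, 16380, 31752, 37449, 73710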